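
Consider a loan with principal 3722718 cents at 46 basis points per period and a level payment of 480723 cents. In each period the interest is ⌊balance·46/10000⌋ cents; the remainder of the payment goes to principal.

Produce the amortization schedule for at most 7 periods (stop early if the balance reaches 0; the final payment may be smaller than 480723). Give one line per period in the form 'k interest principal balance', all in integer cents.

1 17124 463599 3259119
2 14991 465732 2793387
3 12849 467874 2325513
4 10697 470026 1855487
5 8535 472188 1383299
6 6363 474360 908939
7 4181 476542 432397

1. interest=⌊3722718·46/10000⌋=17124; principal=480723-17124=463599; balance=3722718-463599=3259119
2. interest=⌊3259119·46/10000⌋=14991; principal=480723-14991=465732; balance=3259119-465732=2793387
3. interest=⌊2793387·46/10000⌋=12849; principal=480723-12849=467874; balance=2793387-467874=2325513
4. interest=⌊2325513·46/10000⌋=10697; principal=480723-10697=470026; balance=2325513-470026=1855487
5. interest=⌊1855487·46/10000⌋=8535; principal=480723-8535=472188; balance=1855487-472188=1383299
6. interest=⌊1383299·46/10000⌋=6363; principal=480723-6363=474360; balance=1383299-474360=908939
7. interest=⌊908939·46/10000⌋=4181; principal=480723-4181=476542; balance=908939-476542=432397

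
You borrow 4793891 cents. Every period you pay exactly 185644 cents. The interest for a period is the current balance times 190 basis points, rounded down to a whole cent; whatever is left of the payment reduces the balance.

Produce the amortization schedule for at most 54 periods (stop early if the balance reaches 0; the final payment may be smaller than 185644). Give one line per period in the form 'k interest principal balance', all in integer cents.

1 91083 94561 4699330
2 89287 96357 4602973
3 87456 98188 4504785
4 85590 100054 4404731
5 83689 101955 4302776
6 81752 103892 4198884
7 79778 105866 4093018
8 77767 107877 3985141
9 75717 109927 3875214
10 73629 112015 3763199
11 71500 114144 3649055
12 69332 116312 3532743
13 67122 118522 3414221
14 64870 120774 3293447
15 62575 123069 3170378
16 60237 125407 3044971
17 57854 127790 2917181
18 55426 130218 2786963
19 52952 132692 2654271
20 50431 135213 2519058
21 47862 137782 2381276
22 45244 140400 2240876
23 42576 143068 2097808
24 39858 145786 1952022
25 37088 148556 1803466
26 34265 151379 1652087
27 31389 154255 1497832
28 28458 157186 1340646
29 25472 160172 1180474
30 22429 163215 1017259
31 19327 166317 850942
32 16167 169477 681465
33 12947 172697 508768
34 9666 175978 332790
35 6323 179321 153469
36 2915 153469 0

1. interest=⌊4793891·190/10000⌋=91083; principal=185644-91083=94561; balance=4793891-94561=4699330
2. interest=⌊4699330·190/10000⌋=89287; principal=185644-89287=96357; balance=4699330-96357=4602973
3. interest=⌊4602973·190/10000⌋=87456; principal=185644-87456=98188; balance=4602973-98188=4504785
4. interest=⌊4504785·190/10000⌋=85590; principal=185644-85590=100054; balance=4504785-100054=4404731
5. interest=⌊4404731·190/10000⌋=83689; principal=185644-83689=101955; balance=4404731-101955=4302776
6. interest=⌊4302776·190/10000⌋=81752; principal=185644-81752=103892; balance=4302776-103892=4198884
7. interest=⌊4198884·190/10000⌋=79778; principal=185644-79778=105866; balance=4198884-105866=4093018
8. interest=⌊4093018·190/10000⌋=77767; principal=185644-77767=107877; balance=4093018-107877=3985141
9. interest=⌊3985141·190/10000⌋=75717; principal=185644-75717=109927; balance=3985141-109927=3875214
10. interest=⌊3875214·190/10000⌋=73629; principal=185644-73629=112015; balance=3875214-112015=3763199
11. interest=⌊3763199·190/10000⌋=71500; principal=185644-71500=114144; balance=3763199-114144=3649055
12. interest=⌊3649055·190/10000⌋=69332; principal=185644-69332=116312; balance=3649055-116312=3532743
13. interest=⌊3532743·190/10000⌋=67122; principal=185644-67122=118522; balance=3532743-118522=3414221
14. interest=⌊3414221·190/10000⌋=64870; principal=185644-64870=120774; balance=3414221-120774=3293447
15. interest=⌊3293447·190/10000⌋=62575; principal=185644-62575=123069; balance=3293447-123069=3170378
16. interest=⌊3170378·190/10000⌋=60237; principal=185644-60237=125407; balance=3170378-125407=3044971
17. interest=⌊3044971·190/10000⌋=57854; principal=185644-57854=127790; balance=3044971-127790=2917181
18. interest=⌊2917181·190/10000⌋=55426; principal=185644-55426=130218; balance=2917181-130218=2786963
19. interest=⌊2786963·190/10000⌋=52952; principal=185644-52952=132692; balance=2786963-132692=2654271
20. interest=⌊2654271·190/10000⌋=50431; principal=185644-50431=135213; balance=2654271-135213=2519058
21. interest=⌊2519058·190/10000⌋=47862; principal=185644-47862=137782; balance=2519058-137782=2381276
22. interest=⌊2381276·190/10000⌋=45244; principal=185644-45244=140400; balance=2381276-140400=2240876
23. interest=⌊2240876·190/10000⌋=42576; principal=185644-42576=143068; balance=2240876-143068=2097808
24. interest=⌊2097808·190/10000⌋=39858; principal=185644-39858=145786; balance=2097808-145786=1952022
25. interest=⌊1952022·190/10000⌋=37088; principal=185644-37088=148556; balance=1952022-148556=1803466
26. interest=⌊1803466·190/10000⌋=34265; principal=185644-34265=151379; balance=1803466-151379=1652087
27. interest=⌊1652087·190/10000⌋=31389; principal=185644-31389=154255; balance=1652087-154255=1497832
28. interest=⌊1497832·190/10000⌋=28458; principal=185644-28458=157186; balance=1497832-157186=1340646
29. interest=⌊1340646·190/10000⌋=25472; principal=185644-25472=160172; balance=1340646-160172=1180474
30. interest=⌊1180474·190/10000⌋=22429; principal=185644-22429=163215; balance=1180474-163215=1017259
31. interest=⌊1017259·190/10000⌋=19327; principal=185644-19327=166317; balance=1017259-166317=850942
32. interest=⌊850942·190/10000⌋=16167; principal=185644-16167=169477; balance=850942-169477=681465
33. interest=⌊681465·190/10000⌋=12947; principal=185644-12947=172697; balance=681465-172697=508768
34. interest=⌊508768·190/10000⌋=9666; principal=185644-9666=175978; balance=508768-175978=332790
35. interest=⌊332790·190/10000⌋=6323; principal=185644-6323=179321; balance=332790-179321=153469
36. interest=⌊153469·190/10000⌋=2915; principal=min(185644-2915,153469)=153469; balance=153469-153469=0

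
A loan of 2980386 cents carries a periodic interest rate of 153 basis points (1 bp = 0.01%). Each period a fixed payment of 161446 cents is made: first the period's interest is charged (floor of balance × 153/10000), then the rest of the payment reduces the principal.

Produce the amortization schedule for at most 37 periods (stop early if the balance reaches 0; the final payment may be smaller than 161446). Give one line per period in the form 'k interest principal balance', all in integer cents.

1 45599 115847 2864539
2 43827 117619 2746920
3 42027 119419 2627501
4 40200 121246 2506255
5 38345 123101 2383154
6 36462 124984 2258170
7 34550 126896 2131274
8 32608 128838 2002436
9 30637 130809 1871627
10 28635 132811 1738816
11 26603 134843 1603973
12 24540 136906 1467067
13 22446 139000 1328067
14 20319 141127 1186940
15 18160 143286 1043654
16 15967 145479 898175
17 13742 147704 750471
18 11482 149964 600507
19 9187 152259 448248
20 6858 154588 293660
21 4492 156954 136706
22 2091 136706 0

1. interest=⌊2980386·153/10000⌋=45599; principal=161446-45599=115847; balance=2980386-115847=2864539
2. interest=⌊2864539·153/10000⌋=43827; principal=161446-43827=117619; balance=2864539-117619=2746920
3. interest=⌊2746920·153/10000⌋=42027; principal=161446-42027=119419; balance=2746920-119419=2627501
4. interest=⌊2627501·153/10000⌋=40200; principal=161446-40200=121246; balance=2627501-121246=2506255
5. interest=⌊2506255·153/10000⌋=38345; principal=161446-38345=123101; balance=2506255-123101=2383154
6. interest=⌊2383154·153/10000⌋=36462; principal=161446-36462=124984; balance=2383154-124984=2258170
7. interest=⌊2258170·153/10000⌋=34550; principal=161446-34550=126896; balance=2258170-126896=2131274
8. interest=⌊2131274·153/10000⌋=32608; principal=161446-32608=128838; balance=2131274-128838=2002436
9. interest=⌊2002436·153/10000⌋=30637; principal=161446-30637=130809; balance=2002436-130809=1871627
10. interest=⌊1871627·153/10000⌋=28635; principal=161446-28635=132811; balance=1871627-132811=1738816
11. interest=⌊1738816·153/10000⌋=26603; principal=161446-26603=134843; balance=1738816-134843=1603973
12. interest=⌊1603973·153/10000⌋=24540; principal=161446-24540=136906; balance=1603973-136906=1467067
13. interest=⌊1467067·153/10000⌋=22446; principal=161446-22446=139000; balance=1467067-139000=1328067
14. interest=⌊1328067·153/10000⌋=20319; principal=161446-20319=141127; balance=1328067-141127=1186940
15. interest=⌊1186940·153/10000⌋=18160; principal=161446-18160=143286; balance=1186940-143286=1043654
16. interest=⌊1043654·153/10000⌋=15967; principal=161446-15967=145479; balance=1043654-145479=898175
17. interest=⌊898175·153/10000⌋=13742; principal=161446-13742=147704; balance=898175-147704=750471
18. interest=⌊750471·153/10000⌋=11482; principal=161446-11482=149964; balance=750471-149964=600507
19. interest=⌊600507·153/10000⌋=9187; principal=161446-9187=152259; balance=600507-152259=448248
20. interest=⌊448248·153/10000⌋=6858; principal=161446-6858=154588; balance=448248-154588=293660
21. interest=⌊293660·153/10000⌋=4492; principal=161446-4492=156954; balance=293660-156954=136706
22. interest=⌊136706·153/10000⌋=2091; principal=min(161446-2091,136706)=136706; balance=136706-136706=0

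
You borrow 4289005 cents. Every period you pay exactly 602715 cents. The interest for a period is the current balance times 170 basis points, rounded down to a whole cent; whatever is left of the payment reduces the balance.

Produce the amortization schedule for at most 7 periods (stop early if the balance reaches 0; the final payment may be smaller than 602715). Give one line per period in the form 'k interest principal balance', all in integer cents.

1. interest=⌊4289005·170/10000⌋=72913; principal=602715-72913=529802; balance=4289005-529802=3759203
2. interest=⌊3759203·170/10000⌋=63906; principal=602715-63906=538809; balance=3759203-538809=3220394
3. interest=⌊3220394·170/10000⌋=54746; principal=602715-54746=547969; balance=3220394-547969=2672425
4. interest=⌊2672425·170/10000⌋=45431; principal=602715-45431=557284; balance=2672425-557284=2115141
5. interest=⌊2115141·170/10000⌋=35957; principal=602715-35957=566758; balance=2115141-566758=1548383
6. interest=⌊1548383·170/10000⌋=26322; principal=602715-26322=576393; balance=1548383-576393=971990
7. interest=⌊971990·170/10000⌋=16523; principal=602715-16523=586192; balance=971990-586192=385798

1 72913 529802 3759203
2 63906 538809 3220394
3 54746 547969 2672425
4 45431 557284 2115141
5 35957 566758 1548383
6 26322 576393 971990
7 16523 586192 385798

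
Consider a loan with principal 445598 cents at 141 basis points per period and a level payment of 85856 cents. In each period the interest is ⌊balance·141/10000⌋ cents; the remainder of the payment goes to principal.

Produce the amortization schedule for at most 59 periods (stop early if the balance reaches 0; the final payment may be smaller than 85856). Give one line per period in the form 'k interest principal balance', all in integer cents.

1 6282 79574 366024
2 5160 80696 285328
3 4023 81833 203495
4 2869 82987 120508
5 1699 84157 36351
6 512 36351 0

1. interest=⌊445598·141/10000⌋=6282; principal=85856-6282=79574; balance=445598-79574=366024
2. interest=⌊366024·141/10000⌋=5160; principal=85856-5160=80696; balance=366024-80696=285328
3. interest=⌊285328·141/10000⌋=4023; principal=85856-4023=81833; balance=285328-81833=203495
4. interest=⌊203495·141/10000⌋=2869; principal=85856-2869=82987; balance=203495-82987=120508
5. interest=⌊120508·141/10000⌋=1699; principal=85856-1699=84157; balance=120508-84157=36351
6. interest=⌊36351·141/10000⌋=512; principal=min(85856-512,36351)=36351; balance=36351-36351=0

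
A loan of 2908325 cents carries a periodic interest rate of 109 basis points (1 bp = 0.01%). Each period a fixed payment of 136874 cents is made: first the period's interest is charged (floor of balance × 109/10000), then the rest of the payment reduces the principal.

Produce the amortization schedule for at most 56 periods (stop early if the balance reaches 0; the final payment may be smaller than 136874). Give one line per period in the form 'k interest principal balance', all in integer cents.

1. interest=⌊2908325·109/10000⌋=31700; principal=136874-31700=105174; balance=2908325-105174=2803151
2. interest=⌊2803151·109/10000⌋=30554; principal=136874-30554=106320; balance=2803151-106320=2696831
3. interest=⌊2696831·109/10000⌋=29395; principal=136874-29395=107479; balance=2696831-107479=2589352
4. interest=⌊2589352·109/10000⌋=28223; principal=136874-28223=108651; balance=2589352-108651=2480701
5. interest=⌊2480701·109/10000⌋=27039; principal=136874-27039=109835; balance=2480701-109835=2370866
6. interest=⌊2370866·109/10000⌋=25842; principal=136874-25842=111032; balance=2370866-111032=2259834
7. interest=⌊2259834·109/10000⌋=24632; principal=136874-24632=112242; balance=2259834-112242=2147592
8. interest=⌊2147592·109/10000⌋=23408; principal=136874-23408=113466; balance=2147592-113466=2034126
9. interest=⌊2034126·109/10000⌋=22171; principal=136874-22171=114703; balance=2034126-114703=1919423
10. interest=⌊1919423·109/10000⌋=20921; principal=136874-20921=115953; balance=1919423-115953=1803470
11. interest=⌊1803470·109/10000⌋=19657; principal=136874-19657=117217; balance=1803470-117217=1686253
12. interest=⌊1686253·109/10000⌋=18380; principal=136874-18380=118494; balance=1686253-118494=1567759
13. interest=⌊1567759·109/10000⌋=17088; principal=136874-17088=119786; balance=1567759-119786=1447973
14. interest=⌊1447973·109/10000⌋=15782; principal=136874-15782=121092; balance=1447973-121092=1326881
15. interest=⌊1326881·109/10000⌋=14463; principal=136874-14463=122411; balance=1326881-122411=1204470
16. interest=⌊1204470·109/10000⌋=13128; principal=136874-13128=123746; balance=1204470-123746=1080724
17. interest=⌊1080724·109/10000⌋=11779; principal=136874-11779=125095; balance=1080724-125095=955629
18. interest=⌊955629·109/10000⌋=10416; principal=136874-10416=126458; balance=955629-126458=829171
19. interest=⌊829171·109/10000⌋=9037; principal=136874-9037=127837; balance=829171-127837=701334
20. interest=⌊701334·109/10000⌋=7644; principal=136874-7644=129230; balance=701334-129230=572104
21. interest=⌊572104·109/10000⌋=6235; principal=136874-6235=130639; balance=572104-130639=441465
22. interest=⌊441465·109/10000⌋=4811; principal=136874-4811=132063; balance=441465-132063=309402
23. interest=⌊309402·109/10000⌋=3372; principal=136874-3372=133502; balance=309402-133502=175900
24. interest=⌊175900·109/10000⌋=1917; principal=136874-1917=134957; balance=175900-134957=40943
25. interest=⌊40943·109/10000⌋=446; principal=min(136874-446,40943)=40943; balance=40943-40943=0

1 31700 105174 2803151
2 30554 106320 2696831
3 29395 107479 2589352
4 28223 108651 2480701
5 27039 109835 2370866
6 25842 111032 2259834
7 24632 112242 2147592
8 23408 113466 2034126
9 22171 114703 1919423
10 20921 115953 1803470
11 19657 117217 1686253
12 18380 118494 1567759
13 17088 119786 1447973
14 15782 121092 1326881
15 14463 122411 1204470
16 13128 123746 1080724
17 11779 125095 955629
18 10416 126458 829171
19 9037 127837 701334
20 7644 129230 572104
21 6235 130639 441465
22 4811 132063 309402
23 3372 133502 175900
24 1917 134957 40943
25 446 40943 0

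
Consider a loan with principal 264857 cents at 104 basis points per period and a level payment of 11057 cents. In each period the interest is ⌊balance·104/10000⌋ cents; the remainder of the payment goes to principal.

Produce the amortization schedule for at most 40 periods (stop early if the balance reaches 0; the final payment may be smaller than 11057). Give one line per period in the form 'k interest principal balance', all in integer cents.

1. interest=⌊264857·104/10000⌋=2754; principal=11057-2754=8303; balance=264857-8303=256554
2. interest=⌊256554·104/10000⌋=2668; principal=11057-2668=8389; balance=256554-8389=248165
3. interest=⌊248165·104/10000⌋=2580; principal=11057-2580=8477; balance=248165-8477=239688
4. interest=⌊239688·104/10000⌋=2492; principal=11057-2492=8565; balance=239688-8565=231123
5. interest=⌊231123·104/10000⌋=2403; principal=11057-2403=8654; balance=231123-8654=222469
6. interest=⌊222469·104/10000⌋=2313; principal=11057-2313=8744; balance=222469-8744=213725
7. interest=⌊213725·104/10000⌋=2222; principal=11057-2222=8835; balance=213725-8835=204890
8. interest=⌊204890·104/10000⌋=2130; principal=11057-2130=8927; balance=204890-8927=195963
9. interest=⌊195963·104/10000⌋=2038; principal=11057-2038=9019; balance=195963-9019=186944
10. interest=⌊186944·104/10000⌋=1944; principal=11057-1944=9113; balance=186944-9113=177831
11. interest=⌊177831·104/10000⌋=1849; principal=11057-1849=9208; balance=177831-9208=168623
12. interest=⌊168623·104/10000⌋=1753; principal=11057-1753=9304; balance=168623-9304=159319
13. interest=⌊159319·104/10000⌋=1656; principal=11057-1656=9401; balance=159319-9401=149918
14. interest=⌊149918·104/10000⌋=1559; principal=11057-1559=9498; balance=149918-9498=140420
15. interest=⌊140420·104/10000⌋=1460; principal=11057-1460=9597; balance=140420-9597=130823
16. interest=⌊130823·104/10000⌋=1360; principal=11057-1360=9697; balance=130823-9697=121126
17. interest=⌊121126·104/10000⌋=1259; principal=11057-1259=9798; balance=121126-9798=111328
18. interest=⌊111328·104/10000⌋=1157; principal=11057-1157=9900; balance=111328-9900=101428
19. interest=⌊101428·104/10000⌋=1054; principal=11057-1054=10003; balance=101428-10003=91425
20. interest=⌊91425·104/10000⌋=950; principal=11057-950=10107; balance=91425-10107=81318
21. interest=⌊81318·104/10000⌋=845; principal=11057-845=10212; balance=81318-10212=71106
22. interest=⌊71106·104/10000⌋=739; principal=11057-739=10318; balance=71106-10318=60788
23. interest=⌊60788·104/10000⌋=632; principal=11057-632=10425; balance=60788-10425=50363
24. interest=⌊50363·104/10000⌋=523; principal=11057-523=10534; balance=50363-10534=39829
25. interest=⌊39829·104/10000⌋=414; principal=11057-414=10643; balance=39829-10643=29186
26. interest=⌊29186·104/10000⌋=303; principal=11057-303=10754; balance=29186-10754=18432
27. interest=⌊18432·104/10000⌋=191; principal=11057-191=10866; balance=18432-10866=7566
28. interest=⌊7566·104/10000⌋=78; principal=min(11057-78,7566)=7566; balance=7566-7566=0

1 2754 8303 256554
2 2668 8389 248165
3 2580 8477 239688
4 2492 8565 231123
5 2403 8654 222469
6 2313 8744 213725
7 2222 8835 204890
8 2130 8927 195963
9 2038 9019 186944
10 1944 9113 177831
11 1849 9208 168623
12 1753 9304 159319
13 1656 9401 149918
14 1559 9498 140420
15 1460 9597 130823
16 1360 9697 121126
17 1259 9798 111328
18 1157 9900 101428
19 1054 10003 91425
20 950 10107 81318
21 845 10212 71106
22 739 10318 60788
23 632 10425 50363
24 523 10534 39829
25 414 10643 29186
26 303 10754 18432
27 191 10866 7566
28 78 7566 0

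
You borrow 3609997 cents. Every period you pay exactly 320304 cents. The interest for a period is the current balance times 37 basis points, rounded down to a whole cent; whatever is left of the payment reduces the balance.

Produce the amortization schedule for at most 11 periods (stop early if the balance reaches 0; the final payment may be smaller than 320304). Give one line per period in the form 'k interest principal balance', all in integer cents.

1 13356 306948 3303049
2 12221 308083 2994966
3 11081 309223 2685743
4 9937 310367 2375376
5 8788 311516 2063860
6 7636 312668 1751192
7 6479 313825 1437367
8 5318 314986 1122381
9 4152 316152 806229
10 2983 317321 488908
11 1808 318496 170412

1. interest=⌊3609997·37/10000⌋=13356; principal=320304-13356=306948; balance=3609997-306948=3303049
2. interest=⌊3303049·37/10000⌋=12221; principal=320304-12221=308083; balance=3303049-308083=2994966
3. interest=⌊2994966·37/10000⌋=11081; principal=320304-11081=309223; balance=2994966-309223=2685743
4. interest=⌊2685743·37/10000⌋=9937; principal=320304-9937=310367; balance=2685743-310367=2375376
5. interest=⌊2375376·37/10000⌋=8788; principal=320304-8788=311516; balance=2375376-311516=2063860
6. interest=⌊2063860·37/10000⌋=7636; principal=320304-7636=312668; balance=2063860-312668=1751192
7. interest=⌊1751192·37/10000⌋=6479; principal=320304-6479=313825; balance=1751192-313825=1437367
8. interest=⌊1437367·37/10000⌋=5318; principal=320304-5318=314986; balance=1437367-314986=1122381
9. interest=⌊1122381·37/10000⌋=4152; principal=320304-4152=316152; balance=1122381-316152=806229
10. interest=⌊806229·37/10000⌋=2983; principal=320304-2983=317321; balance=806229-317321=488908
11. interest=⌊488908·37/10000⌋=1808; principal=320304-1808=318496; balance=488908-318496=170412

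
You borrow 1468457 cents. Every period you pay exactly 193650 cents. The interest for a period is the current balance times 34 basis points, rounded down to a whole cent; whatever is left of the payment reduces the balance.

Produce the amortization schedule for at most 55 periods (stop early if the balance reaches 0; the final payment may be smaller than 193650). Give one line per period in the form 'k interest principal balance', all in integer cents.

1. interest=⌊1468457·34/10000⌋=4992; principal=193650-4992=188658; balance=1468457-188658=1279799
2. interest=⌊1279799·34/10000⌋=4351; principal=193650-4351=189299; balance=1279799-189299=1090500
3. interest=⌊1090500·34/10000⌋=3707; principal=193650-3707=189943; balance=1090500-189943=900557
4. interest=⌊900557·34/10000⌋=3061; principal=193650-3061=190589; balance=900557-190589=709968
5. interest=⌊709968·34/10000⌋=2413; principal=193650-2413=191237; balance=709968-191237=518731
6. interest=⌊518731·34/10000⌋=1763; principal=193650-1763=191887; balance=518731-191887=326844
7. interest=⌊326844·34/10000⌋=1111; principal=193650-1111=192539; balance=326844-192539=134305
8. interest=⌊134305·34/10000⌋=456; principal=min(193650-456,134305)=134305; balance=134305-134305=0

1 4992 188658 1279799
2 4351 189299 1090500
3 3707 189943 900557
4 3061 190589 709968
5 2413 191237 518731
6 1763 191887 326844
7 1111 192539 134305
8 456 134305 0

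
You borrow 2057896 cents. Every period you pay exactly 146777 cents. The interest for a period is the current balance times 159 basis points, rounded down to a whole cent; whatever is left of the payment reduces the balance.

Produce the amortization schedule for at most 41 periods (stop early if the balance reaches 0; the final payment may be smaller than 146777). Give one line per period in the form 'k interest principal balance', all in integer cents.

1. interest=⌊2057896·159/10000⌋=32720; principal=146777-32720=114057; balance=2057896-114057=1943839
2. interest=⌊1943839·159/10000⌋=30907; principal=146777-30907=115870; balance=1943839-115870=1827969
3. interest=⌊1827969·159/10000⌋=29064; principal=146777-29064=117713; balance=1827969-117713=1710256
4. interest=⌊1710256·159/10000⌋=27193; principal=146777-27193=119584; balance=1710256-119584=1590672
5. interest=⌊1590672·159/10000⌋=25291; principal=146777-25291=121486; balance=1590672-121486=1469186
6. interest=⌊1469186·159/10000⌋=23360; principal=146777-23360=123417; balance=1469186-123417=1345769
7. interest=⌊1345769·159/10000⌋=21397; principal=146777-21397=125380; balance=1345769-125380=1220389
8. interest=⌊1220389·159/10000⌋=19404; principal=146777-19404=127373; balance=1220389-127373=1093016
9. interest=⌊1093016·159/10000⌋=17378; principal=146777-17378=129399; balance=1093016-129399=963617
10. interest=⌊963617·159/10000⌋=15321; principal=146777-15321=131456; balance=963617-131456=832161
11. interest=⌊832161·159/10000⌋=13231; principal=146777-13231=133546; balance=832161-133546=698615
12. interest=⌊698615·159/10000⌋=11107; principal=146777-11107=135670; balance=698615-135670=562945
13. interest=⌊562945·159/10000⌋=8950; principal=146777-8950=137827; balance=562945-137827=425118
14. interest=⌊425118·159/10000⌋=6759; principal=146777-6759=140018; balance=425118-140018=285100
15. interest=⌊285100·159/10000⌋=4533; principal=146777-4533=142244; balance=285100-142244=142856
16. interest=⌊142856·159/10000⌋=2271; principal=min(146777-2271,142856)=142856; balance=142856-142856=0

1 32720 114057 1943839
2 30907 115870 1827969
3 29064 117713 1710256
4 27193 119584 1590672
5 25291 121486 1469186
6 23360 123417 1345769
7 21397 125380 1220389
8 19404 127373 1093016
9 17378 129399 963617
10 15321 131456 832161
11 13231 133546 698615
12 11107 135670 562945
13 8950 137827 425118
14 6759 140018 285100
15 4533 142244 142856
16 2271 142856 0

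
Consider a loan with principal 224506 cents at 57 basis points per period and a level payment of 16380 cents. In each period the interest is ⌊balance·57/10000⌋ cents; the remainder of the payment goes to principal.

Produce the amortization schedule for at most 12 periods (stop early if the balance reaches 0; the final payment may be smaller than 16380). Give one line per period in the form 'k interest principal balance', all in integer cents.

1. interest=⌊224506·57/10000⌋=1279; principal=16380-1279=15101; balance=224506-15101=209405
2. interest=⌊209405·57/10000⌋=1193; principal=16380-1193=15187; balance=209405-15187=194218
3. interest=⌊194218·57/10000⌋=1107; principal=16380-1107=15273; balance=194218-15273=178945
4. interest=⌊178945·57/10000⌋=1019; principal=16380-1019=15361; balance=178945-15361=163584
5. interest=⌊163584·57/10000⌋=932; principal=16380-932=15448; balance=163584-15448=148136
6. interest=⌊148136·57/10000⌋=844; principal=16380-844=15536; balance=148136-15536=132600
7. interest=⌊132600·57/10000⌋=755; principal=16380-755=15625; balance=132600-15625=116975
8. interest=⌊116975·57/10000⌋=666; principal=16380-666=15714; balance=116975-15714=101261
9. interest=⌊101261·57/10000⌋=577; principal=16380-577=15803; balance=101261-15803=85458
10. interest=⌊85458·57/10000⌋=487; principal=16380-487=15893; balance=85458-15893=69565
11. interest=⌊69565·57/10000⌋=396; principal=16380-396=15984; balance=69565-15984=53581
12. interest=⌊53581·57/10000⌋=305; principal=16380-305=16075; balance=53581-16075=37506

1 1279 15101 209405
2 1193 15187 194218
3 1107 15273 178945
4 1019 15361 163584
5 932 15448 148136
6 844 15536 132600
7 755 15625 116975
8 666 15714 101261
9 577 15803 85458
10 487 15893 69565
11 396 15984 53581
12 305 16075 37506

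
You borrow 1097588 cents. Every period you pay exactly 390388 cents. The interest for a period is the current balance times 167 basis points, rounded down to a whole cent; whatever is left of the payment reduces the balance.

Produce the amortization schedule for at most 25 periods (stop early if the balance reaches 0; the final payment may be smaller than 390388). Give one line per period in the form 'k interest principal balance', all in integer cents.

1 18329 372059 725529
2 12116 378272 347257
3 5799 347257 0

1. interest=⌊1097588·167/10000⌋=18329; principal=390388-18329=372059; balance=1097588-372059=725529
2. interest=⌊725529·167/10000⌋=12116; principal=390388-12116=378272; balance=725529-378272=347257
3. interest=⌊347257·167/10000⌋=5799; principal=min(390388-5799,347257)=347257; balance=347257-347257=0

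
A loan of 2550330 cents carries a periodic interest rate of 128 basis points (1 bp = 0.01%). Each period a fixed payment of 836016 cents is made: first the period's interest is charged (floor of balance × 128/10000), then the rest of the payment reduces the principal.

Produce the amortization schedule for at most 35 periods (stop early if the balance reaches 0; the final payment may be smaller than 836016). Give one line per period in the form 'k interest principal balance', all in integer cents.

1 32644 803372 1746958
2 22361 813655 933303
3 11946 824070 109233
4 1398 109233 0

1. interest=⌊2550330·128/10000⌋=32644; principal=836016-32644=803372; balance=2550330-803372=1746958
2. interest=⌊1746958·128/10000⌋=22361; principal=836016-22361=813655; balance=1746958-813655=933303
3. interest=⌊933303·128/10000⌋=11946; principal=836016-11946=824070; balance=933303-824070=109233
4. interest=⌊109233·128/10000⌋=1398; principal=min(836016-1398,109233)=109233; balance=109233-109233=0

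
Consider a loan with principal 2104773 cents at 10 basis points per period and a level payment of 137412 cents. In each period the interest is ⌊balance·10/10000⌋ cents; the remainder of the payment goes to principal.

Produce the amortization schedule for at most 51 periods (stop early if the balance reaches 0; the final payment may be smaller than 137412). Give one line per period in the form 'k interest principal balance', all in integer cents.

1 2104 135308 1969465
2 1969 135443 1834022
3 1834 135578 1698444
4 1698 135714 1562730
5 1562 135850 1426880
6 1426 135986 1290894
7 1290 136122 1154772
8 1154 136258 1018514
9 1018 136394 882120
10 882 136530 745590
11 745 136667 608923
12 608 136804 472119
13 472 136940 335179
14 335 137077 198102
15 198 137214 60888
16 60 60888 0

1. interest=⌊2104773·10/10000⌋=2104; principal=137412-2104=135308; balance=2104773-135308=1969465
2. interest=⌊1969465·10/10000⌋=1969; principal=137412-1969=135443; balance=1969465-135443=1834022
3. interest=⌊1834022·10/10000⌋=1834; principal=137412-1834=135578; balance=1834022-135578=1698444
4. interest=⌊1698444·10/10000⌋=1698; principal=137412-1698=135714; balance=1698444-135714=1562730
5. interest=⌊1562730·10/10000⌋=1562; principal=137412-1562=135850; balance=1562730-135850=1426880
6. interest=⌊1426880·10/10000⌋=1426; principal=137412-1426=135986; balance=1426880-135986=1290894
7. interest=⌊1290894·10/10000⌋=1290; principal=137412-1290=136122; balance=1290894-136122=1154772
8. interest=⌊1154772·10/10000⌋=1154; principal=137412-1154=136258; balance=1154772-136258=1018514
9. interest=⌊1018514·10/10000⌋=1018; principal=137412-1018=136394; balance=1018514-136394=882120
10. interest=⌊882120·10/10000⌋=882; principal=137412-882=136530; balance=882120-136530=745590
11. interest=⌊745590·10/10000⌋=745; principal=137412-745=136667; balance=745590-136667=608923
12. interest=⌊608923·10/10000⌋=608; principal=137412-608=136804; balance=608923-136804=472119
13. interest=⌊472119·10/10000⌋=472; principal=137412-472=136940; balance=472119-136940=335179
14. interest=⌊335179·10/10000⌋=335; principal=137412-335=137077; balance=335179-137077=198102
15. interest=⌊198102·10/10000⌋=198; principal=137412-198=137214; balance=198102-137214=60888
16. interest=⌊60888·10/10000⌋=60; principal=min(137412-60,60888)=60888; balance=60888-60888=0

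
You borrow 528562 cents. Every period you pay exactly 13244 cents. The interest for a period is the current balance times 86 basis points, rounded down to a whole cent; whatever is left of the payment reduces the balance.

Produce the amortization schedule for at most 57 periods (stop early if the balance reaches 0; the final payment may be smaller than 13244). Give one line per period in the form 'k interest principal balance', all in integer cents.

1. interest=⌊528562·86/10000⌋=4545; principal=13244-4545=8699; balance=528562-8699=519863
2. interest=⌊519863·86/10000⌋=4470; principal=13244-4470=8774; balance=519863-8774=511089
3. interest=⌊511089·86/10000⌋=4395; principal=13244-4395=8849; balance=511089-8849=502240
4. interest=⌊502240·86/10000⌋=4319; principal=13244-4319=8925; balance=502240-8925=493315
5. interest=⌊493315·86/10000⌋=4242; principal=13244-4242=9002; balance=493315-9002=484313
6. interest=⌊484313·86/10000⌋=4165; principal=13244-4165=9079; balance=484313-9079=475234
7. interest=⌊475234·86/10000⌋=4087; principal=13244-4087=9157; balance=475234-9157=466077
8. interest=⌊466077·86/10000⌋=4008; principal=13244-4008=9236; balance=466077-9236=456841
9. interest=⌊456841·86/10000⌋=3928; principal=13244-3928=9316; balance=456841-9316=447525
10. interest=⌊447525·86/10000⌋=3848; principal=13244-3848=9396; balance=447525-9396=438129
11. interest=⌊438129·86/10000⌋=3767; principal=13244-3767=9477; balance=438129-9477=428652
12. interest=⌊428652·86/10000⌋=3686; principal=13244-3686=9558; balance=428652-9558=419094
13. interest=⌊419094·86/10000⌋=3604; principal=13244-3604=9640; balance=419094-9640=409454
14. interest=⌊409454·86/10000⌋=3521; principal=13244-3521=9723; balance=409454-9723=399731
15. interest=⌊399731·86/10000⌋=3437; principal=13244-3437=9807; balance=399731-9807=389924
16. interest=⌊389924·86/10000⌋=3353; principal=13244-3353=9891; balance=389924-9891=380033
17. interest=⌊380033·86/10000⌋=3268; principal=13244-3268=9976; balance=380033-9976=370057
18. interest=⌊370057·86/10000⌋=3182; principal=13244-3182=10062; balance=370057-10062=359995
19. interest=⌊359995·86/10000⌋=3095; principal=13244-3095=10149; balance=359995-10149=349846
20. interest=⌊349846·86/10000⌋=3008; principal=13244-3008=10236; balance=349846-10236=339610
21. interest=⌊339610·86/10000⌋=2920; principal=13244-2920=10324; balance=339610-10324=329286
22. interest=⌊329286·86/10000⌋=2831; principal=13244-2831=10413; balance=329286-10413=318873
23. interest=⌊318873·86/10000⌋=2742; principal=13244-2742=10502; balance=318873-10502=308371
24. interest=⌊308371·86/10000⌋=2651; principal=13244-2651=10593; balance=308371-10593=297778
25. interest=⌊297778·86/10000⌋=2560; principal=13244-2560=10684; balance=297778-10684=287094
26. interest=⌊287094·86/10000⌋=2469; principal=13244-2469=10775; balance=287094-10775=276319
27. interest=⌊276319·86/10000⌋=2376; principal=13244-2376=10868; balance=276319-10868=265451
28. interest=⌊265451·86/10000⌋=2282; principal=13244-2282=10962; balance=265451-10962=254489
29. interest=⌊254489·86/10000⌋=2188; principal=13244-2188=11056; balance=254489-11056=243433
30. interest=⌊243433·86/10000⌋=2093; principal=13244-2093=11151; balance=243433-11151=232282
31. interest=⌊232282·86/10000⌋=1997; principal=13244-1997=11247; balance=232282-11247=221035
32. interest=⌊221035·86/10000⌋=1900; principal=13244-1900=11344; balance=221035-11344=209691
33. interest=⌊209691·86/10000⌋=1803; principal=13244-1803=11441; balance=209691-11441=198250
34. interest=⌊198250·86/10000⌋=1704; principal=13244-1704=11540; balance=198250-11540=186710
35. interest=⌊186710·86/10000⌋=1605; principal=13244-1605=11639; balance=186710-11639=175071
36. interest=⌊175071·86/10000⌋=1505; principal=13244-1505=11739; balance=175071-11739=163332
37. interest=⌊163332·86/10000⌋=1404; principal=13244-1404=11840; balance=163332-11840=151492
38. interest=⌊151492·86/10000⌋=1302; principal=13244-1302=11942; balance=151492-11942=139550
39. interest=⌊139550·86/10000⌋=1200; principal=13244-1200=12044; balance=139550-12044=127506
40. interest=⌊127506·86/10000⌋=1096; principal=13244-1096=12148; balance=127506-12148=115358
41. interest=⌊115358·86/10000⌋=992; principal=13244-992=12252; balance=115358-12252=103106
42. interest=⌊103106·86/10000⌋=886; principal=13244-886=12358; balance=103106-12358=90748
43. interest=⌊90748·86/10000⌋=780; principal=13244-780=12464; balance=90748-12464=78284
44. interest=⌊78284·86/10000⌋=673; principal=13244-673=12571; balance=78284-12571=65713
45. interest=⌊65713·86/10000⌋=565; principal=13244-565=12679; balance=65713-12679=53034
46. interest=⌊53034·86/10000⌋=456; principal=13244-456=12788; balance=53034-12788=40246
47. interest=⌊40246·86/10000⌋=346; principal=13244-346=12898; balance=40246-12898=27348
48. interest=⌊27348·86/10000⌋=235; principal=13244-235=13009; balance=27348-13009=14339
49. interest=⌊14339·86/10000⌋=123; principal=13244-123=13121; balance=14339-13121=1218
50. interest=⌊1218·86/10000⌋=10; principal=min(13244-10,1218)=1218; balance=1218-1218=0

1 4545 8699 519863
2 4470 8774 511089
3 4395 8849 502240
4 4319 8925 493315
5 4242 9002 484313
6 4165 9079 475234
7 4087 9157 466077
8 4008 9236 456841
9 3928 9316 447525
10 3848 9396 438129
11 3767 9477 428652
12 3686 9558 419094
13 3604 9640 409454
14 3521 9723 399731
15 3437 9807 389924
16 3353 9891 380033
17 3268 9976 370057
18 3182 10062 359995
19 3095 10149 349846
20 3008 10236 339610
21 2920 10324 329286
22 2831 10413 318873
23 2742 10502 308371
24 2651 10593 297778
25 2560 10684 287094
26 2469 10775 276319
27 2376 10868 265451
28 2282 10962 254489
29 2188 11056 243433
30 2093 11151 232282
31 1997 11247 221035
32 1900 11344 209691
33 1803 11441 198250
34 1704 11540 186710
35 1605 11639 175071
36 1505 11739 163332
37 1404 11840 151492
38 1302 11942 139550
39 1200 12044 127506
40 1096 12148 115358
41 992 12252 103106
42 886 12358 90748
43 780 12464 78284
44 673 12571 65713
45 565 12679 53034
46 456 12788 40246
47 346 12898 27348
48 235 13009 14339
49 123 13121 1218
50 10 1218 0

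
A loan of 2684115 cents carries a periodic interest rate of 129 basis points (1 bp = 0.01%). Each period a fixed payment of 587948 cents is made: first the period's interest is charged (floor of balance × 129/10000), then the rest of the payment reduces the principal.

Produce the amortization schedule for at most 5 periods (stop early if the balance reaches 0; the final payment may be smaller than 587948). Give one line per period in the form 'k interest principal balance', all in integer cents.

1. interest=⌊2684115·129/10000⌋=34625; principal=587948-34625=553323; balance=2684115-553323=2130792
2. interest=⌊2130792·129/10000⌋=27487; principal=587948-27487=560461; balance=2130792-560461=1570331
3. interest=⌊1570331·129/10000⌋=20257; principal=587948-20257=567691; balance=1570331-567691=1002640
4. interest=⌊1002640·129/10000⌋=12934; principal=587948-12934=575014; balance=1002640-575014=427626
5. interest=⌊427626·129/10000⌋=5516; principal=min(587948-5516,427626)=427626; balance=427626-427626=0

1 34625 553323 2130792
2 27487 560461 1570331
3 20257 567691 1002640
4 12934 575014 427626
5 5516 427626 0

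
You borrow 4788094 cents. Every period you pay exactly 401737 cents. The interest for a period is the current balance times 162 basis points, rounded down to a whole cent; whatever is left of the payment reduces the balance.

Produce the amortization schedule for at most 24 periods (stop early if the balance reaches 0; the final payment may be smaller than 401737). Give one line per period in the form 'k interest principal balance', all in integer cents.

1 77567 324170 4463924
2 72315 329422 4134502
3 66978 334759 3799743
4 61555 340182 3459561
5 56044 345693 3113868
6 50444 351293 2762575
7 44753 356984 2405591
8 38970 362767 2042824
9 33093 368644 1674180
10 27121 374616 1299564
11 21052 380685 918879
12 14885 386852 532027
13 8618 393119 138908
14 2250 138908 0

1. interest=⌊4788094·162/10000⌋=77567; principal=401737-77567=324170; balance=4788094-324170=4463924
2. interest=⌊4463924·162/10000⌋=72315; principal=401737-72315=329422; balance=4463924-329422=4134502
3. interest=⌊4134502·162/10000⌋=66978; principal=401737-66978=334759; balance=4134502-334759=3799743
4. interest=⌊3799743·162/10000⌋=61555; principal=401737-61555=340182; balance=3799743-340182=3459561
5. interest=⌊3459561·162/10000⌋=56044; principal=401737-56044=345693; balance=3459561-345693=3113868
6. interest=⌊3113868·162/10000⌋=50444; principal=401737-50444=351293; balance=3113868-351293=2762575
7. interest=⌊2762575·162/10000⌋=44753; principal=401737-44753=356984; balance=2762575-356984=2405591
8. interest=⌊2405591·162/10000⌋=38970; principal=401737-38970=362767; balance=2405591-362767=2042824
9. interest=⌊2042824·162/10000⌋=33093; principal=401737-33093=368644; balance=2042824-368644=1674180
10. interest=⌊1674180·162/10000⌋=27121; principal=401737-27121=374616; balance=1674180-374616=1299564
11. interest=⌊1299564·162/10000⌋=21052; principal=401737-21052=380685; balance=1299564-380685=918879
12. interest=⌊918879·162/10000⌋=14885; principal=401737-14885=386852; balance=918879-386852=532027
13. interest=⌊532027·162/10000⌋=8618; principal=401737-8618=393119; balance=532027-393119=138908
14. interest=⌊138908·162/10000⌋=2250; principal=min(401737-2250,138908)=138908; balance=138908-138908=0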